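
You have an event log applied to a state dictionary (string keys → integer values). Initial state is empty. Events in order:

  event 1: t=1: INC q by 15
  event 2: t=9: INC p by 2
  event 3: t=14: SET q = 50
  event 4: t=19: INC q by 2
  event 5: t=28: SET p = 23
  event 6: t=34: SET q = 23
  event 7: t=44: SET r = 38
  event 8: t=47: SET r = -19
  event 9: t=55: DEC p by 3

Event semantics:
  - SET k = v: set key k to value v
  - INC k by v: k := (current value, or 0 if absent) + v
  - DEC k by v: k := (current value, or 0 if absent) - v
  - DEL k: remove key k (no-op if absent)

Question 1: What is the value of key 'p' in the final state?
Track key 'p' through all 9 events:
  event 1 (t=1: INC q by 15): p unchanged
  event 2 (t=9: INC p by 2): p (absent) -> 2
  event 3 (t=14: SET q = 50): p unchanged
  event 4 (t=19: INC q by 2): p unchanged
  event 5 (t=28: SET p = 23): p 2 -> 23
  event 6 (t=34: SET q = 23): p unchanged
  event 7 (t=44: SET r = 38): p unchanged
  event 8 (t=47: SET r = -19): p unchanged
  event 9 (t=55: DEC p by 3): p 23 -> 20
Final: p = 20

Answer: 20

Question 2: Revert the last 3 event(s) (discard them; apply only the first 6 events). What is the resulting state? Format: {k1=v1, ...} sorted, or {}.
Answer: {p=23, q=23}

Derivation:
Keep first 6 events (discard last 3):
  after event 1 (t=1: INC q by 15): {q=15}
  after event 2 (t=9: INC p by 2): {p=2, q=15}
  after event 3 (t=14: SET q = 50): {p=2, q=50}
  after event 4 (t=19: INC q by 2): {p=2, q=52}
  after event 5 (t=28: SET p = 23): {p=23, q=52}
  after event 6 (t=34: SET q = 23): {p=23, q=23}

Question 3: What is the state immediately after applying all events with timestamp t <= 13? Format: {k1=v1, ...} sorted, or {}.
Answer: {p=2, q=15}

Derivation:
Apply events with t <= 13 (2 events):
  after event 1 (t=1: INC q by 15): {q=15}
  after event 2 (t=9: INC p by 2): {p=2, q=15}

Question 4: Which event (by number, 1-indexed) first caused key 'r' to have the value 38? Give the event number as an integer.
Looking for first event where r becomes 38:
  event 7: r (absent) -> 38  <-- first match

Answer: 7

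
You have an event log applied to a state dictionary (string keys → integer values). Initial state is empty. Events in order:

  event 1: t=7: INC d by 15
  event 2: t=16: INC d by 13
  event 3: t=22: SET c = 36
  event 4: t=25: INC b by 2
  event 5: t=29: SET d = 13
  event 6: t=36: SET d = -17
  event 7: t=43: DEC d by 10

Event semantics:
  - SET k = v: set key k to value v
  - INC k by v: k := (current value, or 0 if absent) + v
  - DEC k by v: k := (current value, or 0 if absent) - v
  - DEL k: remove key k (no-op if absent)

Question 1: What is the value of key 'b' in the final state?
Track key 'b' through all 7 events:
  event 1 (t=7: INC d by 15): b unchanged
  event 2 (t=16: INC d by 13): b unchanged
  event 3 (t=22: SET c = 36): b unchanged
  event 4 (t=25: INC b by 2): b (absent) -> 2
  event 5 (t=29: SET d = 13): b unchanged
  event 6 (t=36: SET d = -17): b unchanged
  event 7 (t=43: DEC d by 10): b unchanged
Final: b = 2

Answer: 2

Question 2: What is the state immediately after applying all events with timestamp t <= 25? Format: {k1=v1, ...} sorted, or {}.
Apply events with t <= 25 (4 events):
  after event 1 (t=7: INC d by 15): {d=15}
  after event 2 (t=16: INC d by 13): {d=28}
  after event 3 (t=22: SET c = 36): {c=36, d=28}
  after event 4 (t=25: INC b by 2): {b=2, c=36, d=28}

Answer: {b=2, c=36, d=28}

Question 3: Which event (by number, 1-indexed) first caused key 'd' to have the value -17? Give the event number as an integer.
Answer: 6

Derivation:
Looking for first event where d becomes -17:
  event 1: d = 15
  event 2: d = 28
  event 3: d = 28
  event 4: d = 28
  event 5: d = 13
  event 6: d 13 -> -17  <-- first match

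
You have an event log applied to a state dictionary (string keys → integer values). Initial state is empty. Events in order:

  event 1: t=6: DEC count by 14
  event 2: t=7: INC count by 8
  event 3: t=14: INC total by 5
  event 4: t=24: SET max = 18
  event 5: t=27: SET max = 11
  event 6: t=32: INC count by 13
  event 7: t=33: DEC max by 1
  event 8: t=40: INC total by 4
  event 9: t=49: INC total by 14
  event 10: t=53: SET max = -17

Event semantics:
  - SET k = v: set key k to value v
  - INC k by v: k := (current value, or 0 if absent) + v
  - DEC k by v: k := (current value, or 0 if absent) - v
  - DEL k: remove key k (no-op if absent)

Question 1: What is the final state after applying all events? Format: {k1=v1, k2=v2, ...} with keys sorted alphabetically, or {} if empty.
Answer: {count=7, max=-17, total=23}

Derivation:
  after event 1 (t=6: DEC count by 14): {count=-14}
  after event 2 (t=7: INC count by 8): {count=-6}
  after event 3 (t=14: INC total by 5): {count=-6, total=5}
  after event 4 (t=24: SET max = 18): {count=-6, max=18, total=5}
  after event 5 (t=27: SET max = 11): {count=-6, max=11, total=5}
  after event 6 (t=32: INC count by 13): {count=7, max=11, total=5}
  after event 7 (t=33: DEC max by 1): {count=7, max=10, total=5}
  after event 8 (t=40: INC total by 4): {count=7, max=10, total=9}
  after event 9 (t=49: INC total by 14): {count=7, max=10, total=23}
  after event 10 (t=53: SET max = -17): {count=7, max=-17, total=23}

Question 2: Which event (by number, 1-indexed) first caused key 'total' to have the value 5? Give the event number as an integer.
Looking for first event where total becomes 5:
  event 3: total (absent) -> 5  <-- first match

Answer: 3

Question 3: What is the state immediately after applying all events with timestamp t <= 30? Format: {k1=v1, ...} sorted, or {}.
Apply events with t <= 30 (5 events):
  after event 1 (t=6: DEC count by 14): {count=-14}
  after event 2 (t=7: INC count by 8): {count=-6}
  after event 3 (t=14: INC total by 5): {count=-6, total=5}
  after event 4 (t=24: SET max = 18): {count=-6, max=18, total=5}
  after event 5 (t=27: SET max = 11): {count=-6, max=11, total=5}

Answer: {count=-6, max=11, total=5}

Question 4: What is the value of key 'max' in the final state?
Answer: -17

Derivation:
Track key 'max' through all 10 events:
  event 1 (t=6: DEC count by 14): max unchanged
  event 2 (t=7: INC count by 8): max unchanged
  event 3 (t=14: INC total by 5): max unchanged
  event 4 (t=24: SET max = 18): max (absent) -> 18
  event 5 (t=27: SET max = 11): max 18 -> 11
  event 6 (t=32: INC count by 13): max unchanged
  event 7 (t=33: DEC max by 1): max 11 -> 10
  event 8 (t=40: INC total by 4): max unchanged
  event 9 (t=49: INC total by 14): max unchanged
  event 10 (t=53: SET max = -17): max 10 -> -17
Final: max = -17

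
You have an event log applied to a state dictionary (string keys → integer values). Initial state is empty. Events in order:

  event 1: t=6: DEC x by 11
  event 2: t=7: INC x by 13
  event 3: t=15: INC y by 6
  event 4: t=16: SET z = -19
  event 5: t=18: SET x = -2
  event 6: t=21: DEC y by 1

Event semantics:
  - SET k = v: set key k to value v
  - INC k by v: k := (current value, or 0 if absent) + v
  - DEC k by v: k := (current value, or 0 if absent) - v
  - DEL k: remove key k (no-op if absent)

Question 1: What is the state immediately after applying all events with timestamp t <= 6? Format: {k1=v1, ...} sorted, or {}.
Apply events with t <= 6 (1 events):
  after event 1 (t=6: DEC x by 11): {x=-11}

Answer: {x=-11}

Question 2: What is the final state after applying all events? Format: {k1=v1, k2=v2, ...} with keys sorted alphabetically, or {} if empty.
  after event 1 (t=6: DEC x by 11): {x=-11}
  after event 2 (t=7: INC x by 13): {x=2}
  after event 3 (t=15: INC y by 6): {x=2, y=6}
  after event 4 (t=16: SET z = -19): {x=2, y=6, z=-19}
  after event 5 (t=18: SET x = -2): {x=-2, y=6, z=-19}
  after event 6 (t=21: DEC y by 1): {x=-2, y=5, z=-19}

Answer: {x=-2, y=5, z=-19}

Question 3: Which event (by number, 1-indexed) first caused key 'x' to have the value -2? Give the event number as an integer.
Looking for first event where x becomes -2:
  event 1: x = -11
  event 2: x = 2
  event 3: x = 2
  event 4: x = 2
  event 5: x 2 -> -2  <-- first match

Answer: 5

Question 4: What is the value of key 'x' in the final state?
Track key 'x' through all 6 events:
  event 1 (t=6: DEC x by 11): x (absent) -> -11
  event 2 (t=7: INC x by 13): x -11 -> 2
  event 3 (t=15: INC y by 6): x unchanged
  event 4 (t=16: SET z = -19): x unchanged
  event 5 (t=18: SET x = -2): x 2 -> -2
  event 6 (t=21: DEC y by 1): x unchanged
Final: x = -2

Answer: -2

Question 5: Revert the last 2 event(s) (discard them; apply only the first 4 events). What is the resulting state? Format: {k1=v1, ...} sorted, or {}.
Keep first 4 events (discard last 2):
  after event 1 (t=6: DEC x by 11): {x=-11}
  after event 2 (t=7: INC x by 13): {x=2}
  after event 3 (t=15: INC y by 6): {x=2, y=6}
  after event 4 (t=16: SET z = -19): {x=2, y=6, z=-19}

Answer: {x=2, y=6, z=-19}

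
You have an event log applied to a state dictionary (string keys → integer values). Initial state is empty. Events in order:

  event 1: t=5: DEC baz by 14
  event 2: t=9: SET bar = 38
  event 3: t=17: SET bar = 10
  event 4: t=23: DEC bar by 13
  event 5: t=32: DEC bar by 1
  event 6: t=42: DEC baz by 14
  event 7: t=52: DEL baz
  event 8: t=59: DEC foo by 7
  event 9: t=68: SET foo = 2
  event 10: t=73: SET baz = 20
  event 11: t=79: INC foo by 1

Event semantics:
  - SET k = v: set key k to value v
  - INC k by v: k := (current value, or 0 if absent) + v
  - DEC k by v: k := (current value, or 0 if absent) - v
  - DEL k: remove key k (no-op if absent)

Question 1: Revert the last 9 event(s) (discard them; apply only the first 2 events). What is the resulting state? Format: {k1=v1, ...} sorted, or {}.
Keep first 2 events (discard last 9):
  after event 1 (t=5: DEC baz by 14): {baz=-14}
  after event 2 (t=9: SET bar = 38): {bar=38, baz=-14}

Answer: {bar=38, baz=-14}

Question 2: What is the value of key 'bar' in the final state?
Answer: -4

Derivation:
Track key 'bar' through all 11 events:
  event 1 (t=5: DEC baz by 14): bar unchanged
  event 2 (t=9: SET bar = 38): bar (absent) -> 38
  event 3 (t=17: SET bar = 10): bar 38 -> 10
  event 4 (t=23: DEC bar by 13): bar 10 -> -3
  event 5 (t=32: DEC bar by 1): bar -3 -> -4
  event 6 (t=42: DEC baz by 14): bar unchanged
  event 7 (t=52: DEL baz): bar unchanged
  event 8 (t=59: DEC foo by 7): bar unchanged
  event 9 (t=68: SET foo = 2): bar unchanged
  event 10 (t=73: SET baz = 20): bar unchanged
  event 11 (t=79: INC foo by 1): bar unchanged
Final: bar = -4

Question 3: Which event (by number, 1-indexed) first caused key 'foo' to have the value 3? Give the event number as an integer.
Looking for first event where foo becomes 3:
  event 8: foo = -7
  event 9: foo = 2
  event 10: foo = 2
  event 11: foo 2 -> 3  <-- first match

Answer: 11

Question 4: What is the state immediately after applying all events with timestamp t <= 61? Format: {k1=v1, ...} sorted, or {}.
Answer: {bar=-4, foo=-7}

Derivation:
Apply events with t <= 61 (8 events):
  after event 1 (t=5: DEC baz by 14): {baz=-14}
  after event 2 (t=9: SET bar = 38): {bar=38, baz=-14}
  after event 3 (t=17: SET bar = 10): {bar=10, baz=-14}
  after event 4 (t=23: DEC bar by 13): {bar=-3, baz=-14}
  after event 5 (t=32: DEC bar by 1): {bar=-4, baz=-14}
  after event 6 (t=42: DEC baz by 14): {bar=-4, baz=-28}
  after event 7 (t=52: DEL baz): {bar=-4}
  after event 8 (t=59: DEC foo by 7): {bar=-4, foo=-7}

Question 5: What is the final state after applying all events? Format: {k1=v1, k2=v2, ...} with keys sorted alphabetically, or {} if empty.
Answer: {bar=-4, baz=20, foo=3}

Derivation:
  after event 1 (t=5: DEC baz by 14): {baz=-14}
  after event 2 (t=9: SET bar = 38): {bar=38, baz=-14}
  after event 3 (t=17: SET bar = 10): {bar=10, baz=-14}
  after event 4 (t=23: DEC bar by 13): {bar=-3, baz=-14}
  after event 5 (t=32: DEC bar by 1): {bar=-4, baz=-14}
  after event 6 (t=42: DEC baz by 14): {bar=-4, baz=-28}
  after event 7 (t=52: DEL baz): {bar=-4}
  after event 8 (t=59: DEC foo by 7): {bar=-4, foo=-7}
  after event 9 (t=68: SET foo = 2): {bar=-4, foo=2}
  after event 10 (t=73: SET baz = 20): {bar=-4, baz=20, foo=2}
  after event 11 (t=79: INC foo by 1): {bar=-4, baz=20, foo=3}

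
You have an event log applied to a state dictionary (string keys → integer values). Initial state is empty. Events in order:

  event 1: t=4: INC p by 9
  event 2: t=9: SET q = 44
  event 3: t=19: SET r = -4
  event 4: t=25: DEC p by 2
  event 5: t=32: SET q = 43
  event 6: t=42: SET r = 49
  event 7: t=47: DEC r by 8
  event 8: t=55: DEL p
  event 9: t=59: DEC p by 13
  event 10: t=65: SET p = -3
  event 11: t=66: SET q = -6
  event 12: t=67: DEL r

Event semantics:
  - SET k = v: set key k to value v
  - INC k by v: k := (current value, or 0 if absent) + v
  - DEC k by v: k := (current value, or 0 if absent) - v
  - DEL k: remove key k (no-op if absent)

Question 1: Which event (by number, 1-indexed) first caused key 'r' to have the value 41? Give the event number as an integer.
Looking for first event where r becomes 41:
  event 3: r = -4
  event 4: r = -4
  event 5: r = -4
  event 6: r = 49
  event 7: r 49 -> 41  <-- first match

Answer: 7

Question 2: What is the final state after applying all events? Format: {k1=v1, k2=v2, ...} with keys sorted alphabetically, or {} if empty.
Answer: {p=-3, q=-6}

Derivation:
  after event 1 (t=4: INC p by 9): {p=9}
  after event 2 (t=9: SET q = 44): {p=9, q=44}
  after event 3 (t=19: SET r = -4): {p=9, q=44, r=-4}
  after event 4 (t=25: DEC p by 2): {p=7, q=44, r=-4}
  after event 5 (t=32: SET q = 43): {p=7, q=43, r=-4}
  after event 6 (t=42: SET r = 49): {p=7, q=43, r=49}
  after event 7 (t=47: DEC r by 8): {p=7, q=43, r=41}
  after event 8 (t=55: DEL p): {q=43, r=41}
  after event 9 (t=59: DEC p by 13): {p=-13, q=43, r=41}
  after event 10 (t=65: SET p = -3): {p=-3, q=43, r=41}
  after event 11 (t=66: SET q = -6): {p=-3, q=-6, r=41}
  after event 12 (t=67: DEL r): {p=-3, q=-6}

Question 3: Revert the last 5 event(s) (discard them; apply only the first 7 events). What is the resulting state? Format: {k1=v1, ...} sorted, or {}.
Keep first 7 events (discard last 5):
  after event 1 (t=4: INC p by 9): {p=9}
  after event 2 (t=9: SET q = 44): {p=9, q=44}
  after event 3 (t=19: SET r = -4): {p=9, q=44, r=-4}
  after event 4 (t=25: DEC p by 2): {p=7, q=44, r=-4}
  after event 5 (t=32: SET q = 43): {p=7, q=43, r=-4}
  after event 6 (t=42: SET r = 49): {p=7, q=43, r=49}
  after event 7 (t=47: DEC r by 8): {p=7, q=43, r=41}

Answer: {p=7, q=43, r=41}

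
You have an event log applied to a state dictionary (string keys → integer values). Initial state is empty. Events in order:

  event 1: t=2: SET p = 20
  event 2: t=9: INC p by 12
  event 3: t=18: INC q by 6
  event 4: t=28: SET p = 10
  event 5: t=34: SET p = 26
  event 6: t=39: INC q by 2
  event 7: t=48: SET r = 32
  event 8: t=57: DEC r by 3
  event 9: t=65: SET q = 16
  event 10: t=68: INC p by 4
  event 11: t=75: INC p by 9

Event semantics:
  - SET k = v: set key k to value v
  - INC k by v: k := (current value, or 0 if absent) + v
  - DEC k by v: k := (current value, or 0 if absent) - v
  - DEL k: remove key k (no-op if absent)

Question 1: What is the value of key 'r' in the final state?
Track key 'r' through all 11 events:
  event 1 (t=2: SET p = 20): r unchanged
  event 2 (t=9: INC p by 12): r unchanged
  event 3 (t=18: INC q by 6): r unchanged
  event 4 (t=28: SET p = 10): r unchanged
  event 5 (t=34: SET p = 26): r unchanged
  event 6 (t=39: INC q by 2): r unchanged
  event 7 (t=48: SET r = 32): r (absent) -> 32
  event 8 (t=57: DEC r by 3): r 32 -> 29
  event 9 (t=65: SET q = 16): r unchanged
  event 10 (t=68: INC p by 4): r unchanged
  event 11 (t=75: INC p by 9): r unchanged
Final: r = 29

Answer: 29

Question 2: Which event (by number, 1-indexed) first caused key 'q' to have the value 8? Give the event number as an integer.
Looking for first event where q becomes 8:
  event 3: q = 6
  event 4: q = 6
  event 5: q = 6
  event 6: q 6 -> 8  <-- first match

Answer: 6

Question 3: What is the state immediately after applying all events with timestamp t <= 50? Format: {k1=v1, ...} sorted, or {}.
Answer: {p=26, q=8, r=32}

Derivation:
Apply events with t <= 50 (7 events):
  after event 1 (t=2: SET p = 20): {p=20}
  after event 2 (t=9: INC p by 12): {p=32}
  after event 3 (t=18: INC q by 6): {p=32, q=6}
  after event 4 (t=28: SET p = 10): {p=10, q=6}
  after event 5 (t=34: SET p = 26): {p=26, q=6}
  after event 6 (t=39: INC q by 2): {p=26, q=8}
  after event 7 (t=48: SET r = 32): {p=26, q=8, r=32}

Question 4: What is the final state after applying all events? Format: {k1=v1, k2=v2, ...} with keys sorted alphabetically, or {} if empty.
  after event 1 (t=2: SET p = 20): {p=20}
  after event 2 (t=9: INC p by 12): {p=32}
  after event 3 (t=18: INC q by 6): {p=32, q=6}
  after event 4 (t=28: SET p = 10): {p=10, q=6}
  after event 5 (t=34: SET p = 26): {p=26, q=6}
  after event 6 (t=39: INC q by 2): {p=26, q=8}
  after event 7 (t=48: SET r = 32): {p=26, q=8, r=32}
  after event 8 (t=57: DEC r by 3): {p=26, q=8, r=29}
  after event 9 (t=65: SET q = 16): {p=26, q=16, r=29}
  after event 10 (t=68: INC p by 4): {p=30, q=16, r=29}
  after event 11 (t=75: INC p by 9): {p=39, q=16, r=29}

Answer: {p=39, q=16, r=29}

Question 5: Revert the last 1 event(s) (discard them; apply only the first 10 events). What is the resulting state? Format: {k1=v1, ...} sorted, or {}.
Keep first 10 events (discard last 1):
  after event 1 (t=2: SET p = 20): {p=20}
  after event 2 (t=9: INC p by 12): {p=32}
  after event 3 (t=18: INC q by 6): {p=32, q=6}
  after event 4 (t=28: SET p = 10): {p=10, q=6}
  after event 5 (t=34: SET p = 26): {p=26, q=6}
  after event 6 (t=39: INC q by 2): {p=26, q=8}
  after event 7 (t=48: SET r = 32): {p=26, q=8, r=32}
  after event 8 (t=57: DEC r by 3): {p=26, q=8, r=29}
  after event 9 (t=65: SET q = 16): {p=26, q=16, r=29}
  after event 10 (t=68: INC p by 4): {p=30, q=16, r=29}

Answer: {p=30, q=16, r=29}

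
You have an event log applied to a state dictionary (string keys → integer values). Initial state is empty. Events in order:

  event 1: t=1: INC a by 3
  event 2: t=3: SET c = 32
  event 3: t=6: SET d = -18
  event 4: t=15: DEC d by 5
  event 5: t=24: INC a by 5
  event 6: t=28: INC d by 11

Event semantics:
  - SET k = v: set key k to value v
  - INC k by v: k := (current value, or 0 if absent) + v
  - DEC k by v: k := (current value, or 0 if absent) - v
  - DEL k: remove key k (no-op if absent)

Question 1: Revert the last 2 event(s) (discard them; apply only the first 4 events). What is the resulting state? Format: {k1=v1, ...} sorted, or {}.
Keep first 4 events (discard last 2):
  after event 1 (t=1: INC a by 3): {a=3}
  after event 2 (t=3: SET c = 32): {a=3, c=32}
  after event 3 (t=6: SET d = -18): {a=3, c=32, d=-18}
  after event 4 (t=15: DEC d by 5): {a=3, c=32, d=-23}

Answer: {a=3, c=32, d=-23}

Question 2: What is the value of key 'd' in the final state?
Track key 'd' through all 6 events:
  event 1 (t=1: INC a by 3): d unchanged
  event 2 (t=3: SET c = 32): d unchanged
  event 3 (t=6: SET d = -18): d (absent) -> -18
  event 4 (t=15: DEC d by 5): d -18 -> -23
  event 5 (t=24: INC a by 5): d unchanged
  event 6 (t=28: INC d by 11): d -23 -> -12
Final: d = -12

Answer: -12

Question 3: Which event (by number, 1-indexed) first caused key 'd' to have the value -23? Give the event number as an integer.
Answer: 4

Derivation:
Looking for first event where d becomes -23:
  event 3: d = -18
  event 4: d -18 -> -23  <-- first match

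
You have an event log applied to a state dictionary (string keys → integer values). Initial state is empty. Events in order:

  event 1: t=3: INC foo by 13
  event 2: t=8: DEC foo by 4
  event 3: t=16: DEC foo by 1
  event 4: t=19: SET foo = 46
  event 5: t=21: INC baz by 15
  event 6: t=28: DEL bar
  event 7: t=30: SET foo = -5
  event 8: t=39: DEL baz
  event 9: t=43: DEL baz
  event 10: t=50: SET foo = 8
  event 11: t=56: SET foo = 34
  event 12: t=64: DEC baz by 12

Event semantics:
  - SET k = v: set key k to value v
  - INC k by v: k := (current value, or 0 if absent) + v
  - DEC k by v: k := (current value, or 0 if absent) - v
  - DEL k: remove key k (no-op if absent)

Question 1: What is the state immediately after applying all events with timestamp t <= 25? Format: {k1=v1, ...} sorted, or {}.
Apply events with t <= 25 (5 events):
  after event 1 (t=3: INC foo by 13): {foo=13}
  after event 2 (t=8: DEC foo by 4): {foo=9}
  after event 3 (t=16: DEC foo by 1): {foo=8}
  after event 4 (t=19: SET foo = 46): {foo=46}
  after event 5 (t=21: INC baz by 15): {baz=15, foo=46}

Answer: {baz=15, foo=46}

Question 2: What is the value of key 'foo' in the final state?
Answer: 34

Derivation:
Track key 'foo' through all 12 events:
  event 1 (t=3: INC foo by 13): foo (absent) -> 13
  event 2 (t=8: DEC foo by 4): foo 13 -> 9
  event 3 (t=16: DEC foo by 1): foo 9 -> 8
  event 4 (t=19: SET foo = 46): foo 8 -> 46
  event 5 (t=21: INC baz by 15): foo unchanged
  event 6 (t=28: DEL bar): foo unchanged
  event 7 (t=30: SET foo = -5): foo 46 -> -5
  event 8 (t=39: DEL baz): foo unchanged
  event 9 (t=43: DEL baz): foo unchanged
  event 10 (t=50: SET foo = 8): foo -5 -> 8
  event 11 (t=56: SET foo = 34): foo 8 -> 34
  event 12 (t=64: DEC baz by 12): foo unchanged
Final: foo = 34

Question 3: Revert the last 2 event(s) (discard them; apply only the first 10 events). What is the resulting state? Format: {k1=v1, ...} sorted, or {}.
Keep first 10 events (discard last 2):
  after event 1 (t=3: INC foo by 13): {foo=13}
  after event 2 (t=8: DEC foo by 4): {foo=9}
  after event 3 (t=16: DEC foo by 1): {foo=8}
  after event 4 (t=19: SET foo = 46): {foo=46}
  after event 5 (t=21: INC baz by 15): {baz=15, foo=46}
  after event 6 (t=28: DEL bar): {baz=15, foo=46}
  after event 7 (t=30: SET foo = -5): {baz=15, foo=-5}
  after event 8 (t=39: DEL baz): {foo=-5}
  after event 9 (t=43: DEL baz): {foo=-5}
  after event 10 (t=50: SET foo = 8): {foo=8}

Answer: {foo=8}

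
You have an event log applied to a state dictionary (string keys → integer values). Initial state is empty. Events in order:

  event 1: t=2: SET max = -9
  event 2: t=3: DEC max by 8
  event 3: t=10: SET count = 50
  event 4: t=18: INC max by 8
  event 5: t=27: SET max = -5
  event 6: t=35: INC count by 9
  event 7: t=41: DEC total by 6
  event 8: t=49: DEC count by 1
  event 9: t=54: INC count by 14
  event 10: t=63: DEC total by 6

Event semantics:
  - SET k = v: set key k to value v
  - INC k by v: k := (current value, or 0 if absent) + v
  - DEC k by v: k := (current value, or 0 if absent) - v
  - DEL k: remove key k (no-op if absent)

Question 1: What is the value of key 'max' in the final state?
Track key 'max' through all 10 events:
  event 1 (t=2: SET max = -9): max (absent) -> -9
  event 2 (t=3: DEC max by 8): max -9 -> -17
  event 3 (t=10: SET count = 50): max unchanged
  event 4 (t=18: INC max by 8): max -17 -> -9
  event 5 (t=27: SET max = -5): max -9 -> -5
  event 6 (t=35: INC count by 9): max unchanged
  event 7 (t=41: DEC total by 6): max unchanged
  event 8 (t=49: DEC count by 1): max unchanged
  event 9 (t=54: INC count by 14): max unchanged
  event 10 (t=63: DEC total by 6): max unchanged
Final: max = -5

Answer: -5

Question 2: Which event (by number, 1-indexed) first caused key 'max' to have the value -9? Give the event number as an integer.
Answer: 1

Derivation:
Looking for first event where max becomes -9:
  event 1: max (absent) -> -9  <-- first match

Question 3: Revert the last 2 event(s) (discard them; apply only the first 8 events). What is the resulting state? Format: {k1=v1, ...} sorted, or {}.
Answer: {count=58, max=-5, total=-6}

Derivation:
Keep first 8 events (discard last 2):
  after event 1 (t=2: SET max = -9): {max=-9}
  after event 2 (t=3: DEC max by 8): {max=-17}
  after event 3 (t=10: SET count = 50): {count=50, max=-17}
  after event 4 (t=18: INC max by 8): {count=50, max=-9}
  after event 5 (t=27: SET max = -5): {count=50, max=-5}
  after event 6 (t=35: INC count by 9): {count=59, max=-5}
  after event 7 (t=41: DEC total by 6): {count=59, max=-5, total=-6}
  after event 8 (t=49: DEC count by 1): {count=58, max=-5, total=-6}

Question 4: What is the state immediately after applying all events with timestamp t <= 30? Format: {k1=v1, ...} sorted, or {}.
Apply events with t <= 30 (5 events):
  after event 1 (t=2: SET max = -9): {max=-9}
  after event 2 (t=3: DEC max by 8): {max=-17}
  after event 3 (t=10: SET count = 50): {count=50, max=-17}
  after event 4 (t=18: INC max by 8): {count=50, max=-9}
  after event 5 (t=27: SET max = -5): {count=50, max=-5}

Answer: {count=50, max=-5}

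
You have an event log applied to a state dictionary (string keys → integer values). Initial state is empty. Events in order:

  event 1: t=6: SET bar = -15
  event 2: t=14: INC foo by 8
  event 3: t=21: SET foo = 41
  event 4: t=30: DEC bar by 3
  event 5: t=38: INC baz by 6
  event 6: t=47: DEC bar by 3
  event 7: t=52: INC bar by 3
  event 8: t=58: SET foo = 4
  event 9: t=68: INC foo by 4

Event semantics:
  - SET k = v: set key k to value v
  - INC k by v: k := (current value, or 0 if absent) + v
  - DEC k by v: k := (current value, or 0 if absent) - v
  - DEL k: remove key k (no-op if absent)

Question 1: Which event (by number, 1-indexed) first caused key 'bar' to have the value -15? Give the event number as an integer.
Looking for first event where bar becomes -15:
  event 1: bar (absent) -> -15  <-- first match

Answer: 1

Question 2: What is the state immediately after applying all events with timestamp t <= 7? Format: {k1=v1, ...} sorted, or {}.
Apply events with t <= 7 (1 events):
  after event 1 (t=6: SET bar = -15): {bar=-15}

Answer: {bar=-15}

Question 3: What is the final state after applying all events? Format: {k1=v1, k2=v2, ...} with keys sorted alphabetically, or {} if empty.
  after event 1 (t=6: SET bar = -15): {bar=-15}
  after event 2 (t=14: INC foo by 8): {bar=-15, foo=8}
  after event 3 (t=21: SET foo = 41): {bar=-15, foo=41}
  after event 4 (t=30: DEC bar by 3): {bar=-18, foo=41}
  after event 5 (t=38: INC baz by 6): {bar=-18, baz=6, foo=41}
  after event 6 (t=47: DEC bar by 3): {bar=-21, baz=6, foo=41}
  after event 7 (t=52: INC bar by 3): {bar=-18, baz=6, foo=41}
  after event 8 (t=58: SET foo = 4): {bar=-18, baz=6, foo=4}
  after event 9 (t=68: INC foo by 4): {bar=-18, baz=6, foo=8}

Answer: {bar=-18, baz=6, foo=8}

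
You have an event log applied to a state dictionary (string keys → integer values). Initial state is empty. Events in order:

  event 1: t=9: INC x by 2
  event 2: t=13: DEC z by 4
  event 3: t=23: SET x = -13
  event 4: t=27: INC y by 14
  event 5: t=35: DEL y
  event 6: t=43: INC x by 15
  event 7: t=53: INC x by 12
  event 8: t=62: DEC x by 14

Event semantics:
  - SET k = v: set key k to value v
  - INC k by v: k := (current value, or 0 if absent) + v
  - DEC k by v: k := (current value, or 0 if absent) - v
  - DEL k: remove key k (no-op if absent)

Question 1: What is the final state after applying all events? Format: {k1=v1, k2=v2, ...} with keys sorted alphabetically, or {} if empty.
Answer: {x=0, z=-4}

Derivation:
  after event 1 (t=9: INC x by 2): {x=2}
  after event 2 (t=13: DEC z by 4): {x=2, z=-4}
  after event 3 (t=23: SET x = -13): {x=-13, z=-4}
  after event 4 (t=27: INC y by 14): {x=-13, y=14, z=-4}
  after event 5 (t=35: DEL y): {x=-13, z=-4}
  after event 6 (t=43: INC x by 15): {x=2, z=-4}
  after event 7 (t=53: INC x by 12): {x=14, z=-4}
  after event 8 (t=62: DEC x by 14): {x=0, z=-4}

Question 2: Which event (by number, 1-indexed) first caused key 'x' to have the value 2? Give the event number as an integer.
Answer: 1

Derivation:
Looking for first event where x becomes 2:
  event 1: x (absent) -> 2  <-- first match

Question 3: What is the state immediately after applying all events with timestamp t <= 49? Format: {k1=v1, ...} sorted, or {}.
Answer: {x=2, z=-4}

Derivation:
Apply events with t <= 49 (6 events):
  after event 1 (t=9: INC x by 2): {x=2}
  after event 2 (t=13: DEC z by 4): {x=2, z=-4}
  after event 3 (t=23: SET x = -13): {x=-13, z=-4}
  after event 4 (t=27: INC y by 14): {x=-13, y=14, z=-4}
  after event 5 (t=35: DEL y): {x=-13, z=-4}
  after event 6 (t=43: INC x by 15): {x=2, z=-4}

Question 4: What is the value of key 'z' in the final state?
Track key 'z' through all 8 events:
  event 1 (t=9: INC x by 2): z unchanged
  event 2 (t=13: DEC z by 4): z (absent) -> -4
  event 3 (t=23: SET x = -13): z unchanged
  event 4 (t=27: INC y by 14): z unchanged
  event 5 (t=35: DEL y): z unchanged
  event 6 (t=43: INC x by 15): z unchanged
  event 7 (t=53: INC x by 12): z unchanged
  event 8 (t=62: DEC x by 14): z unchanged
Final: z = -4

Answer: -4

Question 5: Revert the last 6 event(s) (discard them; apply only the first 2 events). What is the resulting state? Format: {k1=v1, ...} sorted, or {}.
Keep first 2 events (discard last 6):
  after event 1 (t=9: INC x by 2): {x=2}
  after event 2 (t=13: DEC z by 4): {x=2, z=-4}

Answer: {x=2, z=-4}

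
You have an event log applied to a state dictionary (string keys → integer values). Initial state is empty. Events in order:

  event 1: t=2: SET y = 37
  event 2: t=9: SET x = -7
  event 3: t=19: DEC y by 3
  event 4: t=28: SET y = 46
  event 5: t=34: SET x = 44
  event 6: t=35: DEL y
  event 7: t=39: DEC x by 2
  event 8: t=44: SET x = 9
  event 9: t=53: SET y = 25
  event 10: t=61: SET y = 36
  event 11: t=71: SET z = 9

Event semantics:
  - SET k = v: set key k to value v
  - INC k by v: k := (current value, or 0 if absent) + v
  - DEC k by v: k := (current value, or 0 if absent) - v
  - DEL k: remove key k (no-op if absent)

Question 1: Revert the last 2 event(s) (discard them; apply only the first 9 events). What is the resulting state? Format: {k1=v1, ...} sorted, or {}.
Keep first 9 events (discard last 2):
  after event 1 (t=2: SET y = 37): {y=37}
  after event 2 (t=9: SET x = -7): {x=-7, y=37}
  after event 3 (t=19: DEC y by 3): {x=-7, y=34}
  after event 4 (t=28: SET y = 46): {x=-7, y=46}
  after event 5 (t=34: SET x = 44): {x=44, y=46}
  after event 6 (t=35: DEL y): {x=44}
  after event 7 (t=39: DEC x by 2): {x=42}
  after event 8 (t=44: SET x = 9): {x=9}
  after event 9 (t=53: SET y = 25): {x=9, y=25}

Answer: {x=9, y=25}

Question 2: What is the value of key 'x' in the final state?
Answer: 9

Derivation:
Track key 'x' through all 11 events:
  event 1 (t=2: SET y = 37): x unchanged
  event 2 (t=9: SET x = -7): x (absent) -> -7
  event 3 (t=19: DEC y by 3): x unchanged
  event 4 (t=28: SET y = 46): x unchanged
  event 5 (t=34: SET x = 44): x -7 -> 44
  event 6 (t=35: DEL y): x unchanged
  event 7 (t=39: DEC x by 2): x 44 -> 42
  event 8 (t=44: SET x = 9): x 42 -> 9
  event 9 (t=53: SET y = 25): x unchanged
  event 10 (t=61: SET y = 36): x unchanged
  event 11 (t=71: SET z = 9): x unchanged
Final: x = 9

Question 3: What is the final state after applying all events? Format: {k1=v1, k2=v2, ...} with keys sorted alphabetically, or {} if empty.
Answer: {x=9, y=36, z=9}

Derivation:
  after event 1 (t=2: SET y = 37): {y=37}
  after event 2 (t=9: SET x = -7): {x=-7, y=37}
  after event 3 (t=19: DEC y by 3): {x=-7, y=34}
  after event 4 (t=28: SET y = 46): {x=-7, y=46}
  after event 5 (t=34: SET x = 44): {x=44, y=46}
  after event 6 (t=35: DEL y): {x=44}
  after event 7 (t=39: DEC x by 2): {x=42}
  after event 8 (t=44: SET x = 9): {x=9}
  after event 9 (t=53: SET y = 25): {x=9, y=25}
  after event 10 (t=61: SET y = 36): {x=9, y=36}
  after event 11 (t=71: SET z = 9): {x=9, y=36, z=9}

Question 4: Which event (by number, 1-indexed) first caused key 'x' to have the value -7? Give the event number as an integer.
Answer: 2

Derivation:
Looking for first event where x becomes -7:
  event 2: x (absent) -> -7  <-- first match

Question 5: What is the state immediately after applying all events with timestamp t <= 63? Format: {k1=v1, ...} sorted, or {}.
Answer: {x=9, y=36}

Derivation:
Apply events with t <= 63 (10 events):
  after event 1 (t=2: SET y = 37): {y=37}
  after event 2 (t=9: SET x = -7): {x=-7, y=37}
  after event 3 (t=19: DEC y by 3): {x=-7, y=34}
  after event 4 (t=28: SET y = 46): {x=-7, y=46}
  after event 5 (t=34: SET x = 44): {x=44, y=46}
  after event 6 (t=35: DEL y): {x=44}
  after event 7 (t=39: DEC x by 2): {x=42}
  after event 8 (t=44: SET x = 9): {x=9}
  after event 9 (t=53: SET y = 25): {x=9, y=25}
  after event 10 (t=61: SET y = 36): {x=9, y=36}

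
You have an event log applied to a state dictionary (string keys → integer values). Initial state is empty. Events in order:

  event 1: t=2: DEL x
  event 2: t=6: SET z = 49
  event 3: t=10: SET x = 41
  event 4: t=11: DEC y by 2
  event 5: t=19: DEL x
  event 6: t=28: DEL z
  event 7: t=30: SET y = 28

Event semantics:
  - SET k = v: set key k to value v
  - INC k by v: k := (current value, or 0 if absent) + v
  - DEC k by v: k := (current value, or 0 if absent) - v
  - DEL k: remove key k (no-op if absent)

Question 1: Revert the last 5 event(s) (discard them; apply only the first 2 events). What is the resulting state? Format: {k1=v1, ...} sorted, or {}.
Keep first 2 events (discard last 5):
  after event 1 (t=2: DEL x): {}
  after event 2 (t=6: SET z = 49): {z=49}

Answer: {z=49}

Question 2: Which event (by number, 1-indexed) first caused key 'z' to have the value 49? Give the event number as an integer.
Answer: 2

Derivation:
Looking for first event where z becomes 49:
  event 2: z (absent) -> 49  <-- first match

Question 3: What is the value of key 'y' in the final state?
Track key 'y' through all 7 events:
  event 1 (t=2: DEL x): y unchanged
  event 2 (t=6: SET z = 49): y unchanged
  event 3 (t=10: SET x = 41): y unchanged
  event 4 (t=11: DEC y by 2): y (absent) -> -2
  event 5 (t=19: DEL x): y unchanged
  event 6 (t=28: DEL z): y unchanged
  event 7 (t=30: SET y = 28): y -2 -> 28
Final: y = 28

Answer: 28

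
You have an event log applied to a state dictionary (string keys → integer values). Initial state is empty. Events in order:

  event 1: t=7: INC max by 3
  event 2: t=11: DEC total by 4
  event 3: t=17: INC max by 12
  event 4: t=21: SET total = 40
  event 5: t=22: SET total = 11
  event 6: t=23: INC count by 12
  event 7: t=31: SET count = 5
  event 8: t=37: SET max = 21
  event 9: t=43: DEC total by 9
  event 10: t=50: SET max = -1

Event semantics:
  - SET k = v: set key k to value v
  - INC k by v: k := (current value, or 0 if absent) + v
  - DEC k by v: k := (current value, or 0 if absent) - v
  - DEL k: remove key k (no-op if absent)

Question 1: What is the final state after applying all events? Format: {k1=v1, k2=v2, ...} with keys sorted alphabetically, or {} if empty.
  after event 1 (t=7: INC max by 3): {max=3}
  after event 2 (t=11: DEC total by 4): {max=3, total=-4}
  after event 3 (t=17: INC max by 12): {max=15, total=-4}
  after event 4 (t=21: SET total = 40): {max=15, total=40}
  after event 5 (t=22: SET total = 11): {max=15, total=11}
  after event 6 (t=23: INC count by 12): {count=12, max=15, total=11}
  after event 7 (t=31: SET count = 5): {count=5, max=15, total=11}
  after event 8 (t=37: SET max = 21): {count=5, max=21, total=11}
  after event 9 (t=43: DEC total by 9): {count=5, max=21, total=2}
  after event 10 (t=50: SET max = -1): {count=5, max=-1, total=2}

Answer: {count=5, max=-1, total=2}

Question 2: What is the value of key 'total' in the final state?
Track key 'total' through all 10 events:
  event 1 (t=7: INC max by 3): total unchanged
  event 2 (t=11: DEC total by 4): total (absent) -> -4
  event 3 (t=17: INC max by 12): total unchanged
  event 4 (t=21: SET total = 40): total -4 -> 40
  event 5 (t=22: SET total = 11): total 40 -> 11
  event 6 (t=23: INC count by 12): total unchanged
  event 7 (t=31: SET count = 5): total unchanged
  event 8 (t=37: SET max = 21): total unchanged
  event 9 (t=43: DEC total by 9): total 11 -> 2
  event 10 (t=50: SET max = -1): total unchanged
Final: total = 2

Answer: 2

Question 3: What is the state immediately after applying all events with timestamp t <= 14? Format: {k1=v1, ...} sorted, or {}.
Answer: {max=3, total=-4}

Derivation:
Apply events with t <= 14 (2 events):
  after event 1 (t=7: INC max by 3): {max=3}
  after event 2 (t=11: DEC total by 4): {max=3, total=-4}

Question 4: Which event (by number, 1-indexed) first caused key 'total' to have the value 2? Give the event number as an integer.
Answer: 9

Derivation:
Looking for first event where total becomes 2:
  event 2: total = -4
  event 3: total = -4
  event 4: total = 40
  event 5: total = 11
  event 6: total = 11
  event 7: total = 11
  event 8: total = 11
  event 9: total 11 -> 2  <-- first match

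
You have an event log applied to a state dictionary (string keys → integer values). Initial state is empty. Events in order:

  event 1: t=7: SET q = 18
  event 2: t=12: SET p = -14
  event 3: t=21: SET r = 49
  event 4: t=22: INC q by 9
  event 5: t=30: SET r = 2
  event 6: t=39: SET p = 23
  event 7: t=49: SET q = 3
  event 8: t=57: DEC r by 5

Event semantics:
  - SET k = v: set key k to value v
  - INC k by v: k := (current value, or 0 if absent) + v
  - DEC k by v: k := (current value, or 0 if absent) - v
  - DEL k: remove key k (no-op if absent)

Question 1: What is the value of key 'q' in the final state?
Track key 'q' through all 8 events:
  event 1 (t=7: SET q = 18): q (absent) -> 18
  event 2 (t=12: SET p = -14): q unchanged
  event 3 (t=21: SET r = 49): q unchanged
  event 4 (t=22: INC q by 9): q 18 -> 27
  event 5 (t=30: SET r = 2): q unchanged
  event 6 (t=39: SET p = 23): q unchanged
  event 7 (t=49: SET q = 3): q 27 -> 3
  event 8 (t=57: DEC r by 5): q unchanged
Final: q = 3

Answer: 3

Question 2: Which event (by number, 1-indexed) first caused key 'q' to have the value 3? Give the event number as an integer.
Answer: 7

Derivation:
Looking for first event where q becomes 3:
  event 1: q = 18
  event 2: q = 18
  event 3: q = 18
  event 4: q = 27
  event 5: q = 27
  event 6: q = 27
  event 7: q 27 -> 3  <-- first match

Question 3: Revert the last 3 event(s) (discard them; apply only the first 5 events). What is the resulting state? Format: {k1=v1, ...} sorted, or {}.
Answer: {p=-14, q=27, r=2}

Derivation:
Keep first 5 events (discard last 3):
  after event 1 (t=7: SET q = 18): {q=18}
  after event 2 (t=12: SET p = -14): {p=-14, q=18}
  after event 3 (t=21: SET r = 49): {p=-14, q=18, r=49}
  after event 4 (t=22: INC q by 9): {p=-14, q=27, r=49}
  after event 5 (t=30: SET r = 2): {p=-14, q=27, r=2}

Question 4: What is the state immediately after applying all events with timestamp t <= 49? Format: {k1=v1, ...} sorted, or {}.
Apply events with t <= 49 (7 events):
  after event 1 (t=7: SET q = 18): {q=18}
  after event 2 (t=12: SET p = -14): {p=-14, q=18}
  after event 3 (t=21: SET r = 49): {p=-14, q=18, r=49}
  after event 4 (t=22: INC q by 9): {p=-14, q=27, r=49}
  after event 5 (t=30: SET r = 2): {p=-14, q=27, r=2}
  after event 6 (t=39: SET p = 23): {p=23, q=27, r=2}
  after event 7 (t=49: SET q = 3): {p=23, q=3, r=2}

Answer: {p=23, q=3, r=2}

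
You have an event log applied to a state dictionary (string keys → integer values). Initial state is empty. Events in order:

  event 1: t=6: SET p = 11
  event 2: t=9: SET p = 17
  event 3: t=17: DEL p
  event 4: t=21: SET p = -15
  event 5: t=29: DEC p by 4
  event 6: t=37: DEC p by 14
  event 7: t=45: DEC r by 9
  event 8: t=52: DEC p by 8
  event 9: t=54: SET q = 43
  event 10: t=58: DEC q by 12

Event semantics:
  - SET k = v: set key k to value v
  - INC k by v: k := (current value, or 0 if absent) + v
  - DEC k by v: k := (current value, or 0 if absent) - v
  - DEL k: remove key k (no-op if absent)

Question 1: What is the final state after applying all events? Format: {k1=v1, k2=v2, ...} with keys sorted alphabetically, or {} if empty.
Answer: {p=-41, q=31, r=-9}

Derivation:
  after event 1 (t=6: SET p = 11): {p=11}
  after event 2 (t=9: SET p = 17): {p=17}
  after event 3 (t=17: DEL p): {}
  after event 4 (t=21: SET p = -15): {p=-15}
  after event 5 (t=29: DEC p by 4): {p=-19}
  after event 6 (t=37: DEC p by 14): {p=-33}
  after event 7 (t=45: DEC r by 9): {p=-33, r=-9}
  after event 8 (t=52: DEC p by 8): {p=-41, r=-9}
  after event 9 (t=54: SET q = 43): {p=-41, q=43, r=-9}
  after event 10 (t=58: DEC q by 12): {p=-41, q=31, r=-9}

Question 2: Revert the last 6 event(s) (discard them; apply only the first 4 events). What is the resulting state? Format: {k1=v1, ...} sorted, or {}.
Keep first 4 events (discard last 6):
  after event 1 (t=6: SET p = 11): {p=11}
  after event 2 (t=9: SET p = 17): {p=17}
  after event 3 (t=17: DEL p): {}
  after event 4 (t=21: SET p = -15): {p=-15}

Answer: {p=-15}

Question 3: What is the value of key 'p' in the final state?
Track key 'p' through all 10 events:
  event 1 (t=6: SET p = 11): p (absent) -> 11
  event 2 (t=9: SET p = 17): p 11 -> 17
  event 3 (t=17: DEL p): p 17 -> (absent)
  event 4 (t=21: SET p = -15): p (absent) -> -15
  event 5 (t=29: DEC p by 4): p -15 -> -19
  event 6 (t=37: DEC p by 14): p -19 -> -33
  event 7 (t=45: DEC r by 9): p unchanged
  event 8 (t=52: DEC p by 8): p -33 -> -41
  event 9 (t=54: SET q = 43): p unchanged
  event 10 (t=58: DEC q by 12): p unchanged
Final: p = -41

Answer: -41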